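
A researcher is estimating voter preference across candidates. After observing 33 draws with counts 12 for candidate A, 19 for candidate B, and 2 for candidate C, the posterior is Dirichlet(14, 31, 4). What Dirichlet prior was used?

For a Dirichlet(α) prior with multinomial counts c, the posterior is Dirichlet(α + c) componentwise.
Subtract each count from the matching posterior parameter: 14−12=2, 31−19=12, 4−2=2.

Dirichlet(2, 12, 2)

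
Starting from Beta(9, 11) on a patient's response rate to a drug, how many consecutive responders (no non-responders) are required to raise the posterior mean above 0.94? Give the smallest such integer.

After k responders and 0 non-responders the posterior is Beta(9+k, 11), with mean (9+k)/(9+11+k).
Set (9+k)/(20+k) > 0.94 and solve: k > (0.94·20 − 9)/(1 − 0.94) = 163.333.
The smallest integer exceeding 163.333 is 164.

k = 164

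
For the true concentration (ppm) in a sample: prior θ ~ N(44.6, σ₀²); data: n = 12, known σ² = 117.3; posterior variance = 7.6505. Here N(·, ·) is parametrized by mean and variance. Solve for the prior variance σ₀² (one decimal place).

Posterior precision equals prior precision plus data precision: 1/σ_n² = 1/σ₀² + n/σ².
So 1/σ₀² = 1/7.6505 − 12/117.3 = 0.130710 − 0.102302 = 0.028408.
Hence σ₀² = 1/0.028408 ≈ 35.2.

σ₀² = 35.2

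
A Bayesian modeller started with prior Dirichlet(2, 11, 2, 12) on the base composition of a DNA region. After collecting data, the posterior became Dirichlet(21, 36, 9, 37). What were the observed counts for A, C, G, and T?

For a Dirichlet(α) prior with multinomial counts c, the posterior is Dirichlet(α + c) componentwise.
Counts are posterior − prior componentwise: 21−2=19, 36−11=25, 9−2=7, 37−12=25.

counts (19, 25, 7, 25)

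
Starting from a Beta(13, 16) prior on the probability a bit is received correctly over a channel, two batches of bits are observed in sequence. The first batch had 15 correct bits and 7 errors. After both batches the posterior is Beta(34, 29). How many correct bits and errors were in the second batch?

Sequential conjugate updates are equivalent to a single update on the pooled data, so total successes = posterior α − prior α and total failures = posterior β − prior β.
Total across both batches: 34−13=21 correct bits, 29−16=13 errors.
Subtract the first batch: 21−15=6 correct bits and 13−7=6 errors.

6 correct bits and 6 errors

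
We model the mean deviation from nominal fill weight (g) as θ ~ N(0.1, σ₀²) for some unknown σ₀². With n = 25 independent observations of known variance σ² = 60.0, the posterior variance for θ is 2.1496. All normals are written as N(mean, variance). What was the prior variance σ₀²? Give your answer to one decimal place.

σ₀² = 20.6

For the Normal–Normal model with known σ², precisions add: τ_n = τ₀ + n/σ².
So 1/σ₀² = 1/2.1496 − 25/60.0 = 0.465203 − 0.416667 = 0.048536.
Hence σ₀² = 1/0.048536 ≈ 20.6.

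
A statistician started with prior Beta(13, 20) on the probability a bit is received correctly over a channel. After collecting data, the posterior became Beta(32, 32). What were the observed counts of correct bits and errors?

19 correct bits and 12 errors

A Beta(α, β) prior with s successes and f failures in binomial data gives a Beta(α+s, β+f) posterior.
Match parameters: s=32−13=19, f=32−20=12.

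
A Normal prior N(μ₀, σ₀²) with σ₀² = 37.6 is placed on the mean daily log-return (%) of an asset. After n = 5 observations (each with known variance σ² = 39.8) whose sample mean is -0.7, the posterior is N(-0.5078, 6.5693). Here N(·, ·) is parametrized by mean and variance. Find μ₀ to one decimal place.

μ₀ = 0.4

The posterior mean is a precision-weighted average: μ_n = (τ₀μ₀ + τ_data·x̄)/(τ₀+τ_data), with τ₀=1/σ₀² and τ_data=n/σ².
Here τ₀ = 1/37.6 = 0.026596 and τ_data = 5/39.8 = 0.125628, so τ_n = 0.152224.
Rearranging for μ₀: μ₀ = (μ_n·τ_n − τ_data·x̄)/τ₀ = (-0.5078·0.152224 − 0.125628·-0.7) / 0.026596 = 0.010640/0.026596 ≈ 0.4.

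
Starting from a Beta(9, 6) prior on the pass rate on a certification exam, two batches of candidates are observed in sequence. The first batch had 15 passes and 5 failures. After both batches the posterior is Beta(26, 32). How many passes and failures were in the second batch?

2 passes and 21 failures

Sequential conjugate updates are equivalent to a single update on the pooled data, so total successes = posterior α − prior α and total failures = posterior β − prior β.
Total across both batches: 26−9=17 passes, 32−6=26 failures.
Subtract the first batch: 17−15=2 passes and 26−5=21 failures.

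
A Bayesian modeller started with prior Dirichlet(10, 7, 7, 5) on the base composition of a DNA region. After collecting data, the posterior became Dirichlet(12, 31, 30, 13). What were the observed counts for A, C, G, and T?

For a Dirichlet(α) prior with multinomial counts c, the posterior is Dirichlet(α + c) componentwise.
Counts are posterior − prior componentwise: 12−10=2, 31−7=24, 30−7=23, 13−5=8.

counts (2, 24, 23, 8)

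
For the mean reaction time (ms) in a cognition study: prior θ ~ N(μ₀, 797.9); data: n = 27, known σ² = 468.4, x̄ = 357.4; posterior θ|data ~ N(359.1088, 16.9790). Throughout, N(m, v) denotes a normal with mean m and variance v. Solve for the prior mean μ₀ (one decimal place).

The posterior mean is a precision-weighted average: μ_n = (τ₀μ₀ + τ_data·x̄)/(τ₀+τ_data), with τ₀=1/σ₀² and τ_data=n/σ².
Here τ₀ = 1/797.9 = 0.001253 and τ_data = 27/468.4 = 0.057643, so τ_n = 0.058896.
Rearranging for μ₀: μ₀ = (μ_n·τ_n − τ_data·x̄)/τ₀ = (359.1088·0.058896 − 0.057643·357.4) / 0.001253 = 0.548464/0.001253 ≈ 437.7.

μ₀ = 437.7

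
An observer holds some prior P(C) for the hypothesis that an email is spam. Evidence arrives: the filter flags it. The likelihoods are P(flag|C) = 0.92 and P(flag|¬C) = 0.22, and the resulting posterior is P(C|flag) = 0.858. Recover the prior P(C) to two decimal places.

In odds form, posterior odds = prior odds × likelihood ratio, so prior odds = posterior odds ÷ LR.
Posterior odds = 0.858/(1−0.858) = 6.0423. LR = 0.92/0.22 = 4.1818.
Prior odds = 6.0423/4.1818 = 1.4449, so P(C) = 1.4449/(1+1.4449) ≈ 0.59.

P(C) = 0.59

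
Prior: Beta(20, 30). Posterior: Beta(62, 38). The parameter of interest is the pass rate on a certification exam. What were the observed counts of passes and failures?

42 passes and 8 failures

Beta is conjugate to the binomial likelihood: posterior = Beta(a+s, b+f).
So s = 62 − 20 = 42 and f = 38 − 30 = 8.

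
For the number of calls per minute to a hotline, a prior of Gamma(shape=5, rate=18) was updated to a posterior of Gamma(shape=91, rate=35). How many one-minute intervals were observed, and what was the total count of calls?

Gamma–Poisson conjugacy: posterior shape = α + Σxᵢ, posterior rate = β + n.
Matching: Σxᵢ = 91 − 5 = 86 and n = 35 − 18 = 17.

n = 17 one-minute intervals with total 86 calls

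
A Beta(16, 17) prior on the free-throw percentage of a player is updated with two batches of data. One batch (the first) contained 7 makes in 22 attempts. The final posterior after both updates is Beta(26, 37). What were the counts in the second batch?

Because Beta–binomial updating is additive in the counts, the combined data contributed (α_post−α_prior, β_post−β_prior) successes and failures.
Total across both batches: 26−16=10 makes, 37−17=20 misses.
Subtract the first batch: 10−7=3 makes and 20−15=5 misses.

3 makes and 5 misses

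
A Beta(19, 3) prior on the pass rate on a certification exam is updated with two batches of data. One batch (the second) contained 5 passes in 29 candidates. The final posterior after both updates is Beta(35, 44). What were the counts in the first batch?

Because Beta–binomial updating is additive in the counts, the combined data contributed (α_post−α_prior, β_post−β_prior) successes and failures.
Total across both batches: 35−19=16 passes, 44−3=41 failures.
Subtract the second batch: 16−5=11 passes and 41−24=17 failures.

11 passes and 17 failures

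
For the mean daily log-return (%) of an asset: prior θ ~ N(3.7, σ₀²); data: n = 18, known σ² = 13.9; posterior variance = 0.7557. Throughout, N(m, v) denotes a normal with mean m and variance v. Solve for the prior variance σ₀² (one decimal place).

Posterior precision equals prior precision plus data precision: 1/σ_n² = 1/σ₀² + n/σ².
So 1/σ₀² = 1/0.7557 − 18/13.9 = 1.323276 − 1.294964 = 0.028312.
Hence σ₀² = 1/0.028312 ≈ 35.3.

σ₀² = 35.3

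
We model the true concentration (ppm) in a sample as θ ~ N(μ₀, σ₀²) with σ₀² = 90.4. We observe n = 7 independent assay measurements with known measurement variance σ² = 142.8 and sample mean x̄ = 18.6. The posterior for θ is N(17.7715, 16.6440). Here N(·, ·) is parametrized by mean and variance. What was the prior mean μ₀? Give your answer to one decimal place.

μ₀ = 14.1

The posterior mean is a precision-weighted average: μ_n = (τ₀μ₀ + τ_data·x̄)/(τ₀+τ_data), with τ₀=1/σ₀² and τ_data=n/σ².
Here τ₀ = 1/90.4 = 0.011062 and τ_data = 7/142.8 = 0.049020, so τ_n = 0.060082.
Rearranging for μ₀: μ₀ = (μ_n·τ_n − τ_data·x̄)/τ₀ = (17.7715·0.060082 − 0.049020·18.6) / 0.011062 = 0.155975/0.011062 ≈ 14.1.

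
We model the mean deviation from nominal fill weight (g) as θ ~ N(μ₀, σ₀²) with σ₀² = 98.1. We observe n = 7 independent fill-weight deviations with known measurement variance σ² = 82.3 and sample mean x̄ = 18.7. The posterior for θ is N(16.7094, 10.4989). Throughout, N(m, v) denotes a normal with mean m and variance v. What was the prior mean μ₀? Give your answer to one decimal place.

With known observation variance, the Normal–Normal posterior has precision τ_n = τ₀ + n/σ² and mean μ_n = (τ₀μ₀ + (n/σ²)x̄)/τ_n.
Here τ₀ = 1/98.1 = 0.010194 and τ_data = 7/82.3 = 0.085055, so τ_n = 0.095249.
Rearranging for μ₀: μ₀ = (μ_n·τ_n − τ_data·x̄)/τ₀ = (16.7094·0.095249 − 0.085055·18.7) / 0.010194 = 0.001025/0.010194 ≈ 0.1.

μ₀ = 0.1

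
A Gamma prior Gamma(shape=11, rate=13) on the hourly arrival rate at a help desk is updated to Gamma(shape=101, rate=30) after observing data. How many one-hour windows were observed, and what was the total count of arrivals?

Gamma–Poisson conjugacy: posterior shape = α + Σxᵢ, posterior rate = β + n.
Matching: Σxᵢ = 101 − 11 = 90 and n = 30 − 13 = 17.

n = 17 one-hour windows with total 90 arrivals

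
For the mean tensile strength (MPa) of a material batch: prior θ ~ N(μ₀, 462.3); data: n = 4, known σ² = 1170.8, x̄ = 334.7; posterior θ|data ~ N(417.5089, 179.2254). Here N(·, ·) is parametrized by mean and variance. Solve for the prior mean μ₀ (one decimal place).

With known observation variance, the Normal–Normal posterior has precision τ_n = τ₀ + n/σ² and mean μ_n = (τ₀μ₀ + (n/σ²)x̄)/τ_n.
Here τ₀ = 1/462.3 = 0.002163 and τ_data = 4/1170.8 = 0.003416, so τ_n = 0.005579.
Rearranging for μ₀: μ₀ = (μ_n·τ_n − τ_data·x̄)/τ₀ = (417.5089·0.005579 − 0.003416·334.7) / 0.002163 = 1.185947/0.002163 ≈ 548.3.

μ₀ = 548.3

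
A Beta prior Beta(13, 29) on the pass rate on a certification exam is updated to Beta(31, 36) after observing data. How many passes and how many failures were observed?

Beta is conjugate to the binomial likelihood: posterior = Beta(a+s, b+f).
So s = 31 − 13 = 18 and f = 36 − 29 = 7.

18 passes and 7 failures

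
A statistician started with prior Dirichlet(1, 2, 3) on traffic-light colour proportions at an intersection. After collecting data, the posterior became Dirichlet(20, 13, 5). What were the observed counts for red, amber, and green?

For a Dirichlet(α) prior with multinomial counts c, the posterior is Dirichlet(α + c) componentwise.
Counts are posterior − prior componentwise: 20−1=19, 13−2=11, 5−3=2.

counts (19, 11, 2)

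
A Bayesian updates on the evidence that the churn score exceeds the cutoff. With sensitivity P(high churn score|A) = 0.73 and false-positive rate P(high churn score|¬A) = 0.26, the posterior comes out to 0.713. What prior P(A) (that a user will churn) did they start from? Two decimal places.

In odds form, posterior odds = prior odds × likelihood ratio, so prior odds = posterior odds ÷ LR.
Posterior odds = 0.713/(1−0.713) = 2.4843. LR = 0.73/0.26 = 2.8077.
Prior odds = 2.4843/2.8077 = 0.8848, so P(A) = 0.8848/(1+0.8848) ≈ 0.47.

P(A) = 0.47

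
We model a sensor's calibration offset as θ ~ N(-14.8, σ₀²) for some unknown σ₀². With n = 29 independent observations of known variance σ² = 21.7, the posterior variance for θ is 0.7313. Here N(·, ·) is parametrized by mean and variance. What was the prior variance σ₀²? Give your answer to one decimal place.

Posterior precision equals prior precision plus data precision: 1/σ_n² = 1/σ₀² + n/σ².
So 1/σ₀² = 1/0.7313 − 29/21.7 = 1.367428 − 1.336406 = 0.031022.
Hence σ₀² = 1/0.031022 ≈ 32.2.

σ₀² = 32.2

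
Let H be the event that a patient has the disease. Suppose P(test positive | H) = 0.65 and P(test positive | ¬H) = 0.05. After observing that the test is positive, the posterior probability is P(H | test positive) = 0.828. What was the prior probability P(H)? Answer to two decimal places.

P(H) = 0.27

In odds form, posterior odds = prior odds × likelihood ratio, so prior odds = posterior odds ÷ LR.
Posterior odds = 0.828/(1−0.828) = 4.8140. LR = 0.65/0.05 = 13.0000.
Prior odds = 4.8140/13.0000 = 0.3703, so P(H) = 0.3703/(1+0.3703) ≈ 0.27.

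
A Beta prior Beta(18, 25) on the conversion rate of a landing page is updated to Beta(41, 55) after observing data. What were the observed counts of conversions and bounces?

23 conversions and 30 bounces

Beta is conjugate to the binomial likelihood: posterior = Beta(a+s, b+f).
Match parameters: s=41−18=23, f=55−25=30.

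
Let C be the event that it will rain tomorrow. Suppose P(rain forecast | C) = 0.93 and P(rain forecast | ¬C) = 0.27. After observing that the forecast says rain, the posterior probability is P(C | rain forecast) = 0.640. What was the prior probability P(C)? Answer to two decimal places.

P(C) = 0.34

Bayes' rule in odds form gives O(C|E) = O(C)·[P(E|C)/P(E|¬C)], hence O(C) = O(C|E)/LR.
Posterior odds = 0.640/(1−0.640) = 1.7778. LR = 0.93/0.27 = 3.4444.
Prior odds = 1.7778/3.4444 = 0.5161, so P(C) = 0.5161/(1+0.5161) ≈ 0.34.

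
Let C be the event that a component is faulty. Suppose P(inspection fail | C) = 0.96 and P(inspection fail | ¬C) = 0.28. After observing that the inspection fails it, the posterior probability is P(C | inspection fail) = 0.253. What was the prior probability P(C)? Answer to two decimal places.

Bayes' rule in odds form gives O(C|E) = O(C)·[P(E|C)/P(E|¬C)], hence O(C) = O(C|E)/LR.
Posterior odds = 0.253/(1−0.253) = 0.3387. LR = 0.96/0.28 = 3.4286.
Prior odds = 0.3387/3.4286 = 0.0988, so P(C) = 0.0988/(1+0.0988) ≈ 0.09.

P(C) = 0.09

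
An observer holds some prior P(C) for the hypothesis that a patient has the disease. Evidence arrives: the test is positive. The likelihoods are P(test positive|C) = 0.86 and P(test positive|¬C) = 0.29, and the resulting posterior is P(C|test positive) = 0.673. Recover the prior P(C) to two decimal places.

P(C) = 0.41

Bayes' rule in odds form gives O(C|E) = O(C)·[P(E|C)/P(E|¬C)], hence O(C) = O(C|E)/LR.
Posterior odds = 0.673/(1−0.673) = 2.0581. LR = 0.86/0.29 = 2.9655.
Prior odds = 2.0581/2.9655 = 0.6940, so P(C) = 0.6940/(1+0.6940) ≈ 0.41.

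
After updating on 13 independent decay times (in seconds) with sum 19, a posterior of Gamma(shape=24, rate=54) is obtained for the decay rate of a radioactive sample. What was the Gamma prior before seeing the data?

Gamma(shape=11, rate=35)

For an exponential likelihood with a Gamma(α, β) prior on the rate, n observations with total T give posterior Gamma(α+n, β+T).
So α = 24 − 13 = 11 and β = 54 − 19 = 35.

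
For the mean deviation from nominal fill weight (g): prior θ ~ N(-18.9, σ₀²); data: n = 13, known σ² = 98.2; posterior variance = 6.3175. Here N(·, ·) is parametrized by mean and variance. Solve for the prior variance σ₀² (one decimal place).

σ₀² = 38.6

For the Normal–Normal model with known σ², precisions add: τ_n = τ₀ + n/σ².
So 1/σ₀² = 1/6.3175 − 13/98.2 = 0.158290 − 0.132383 = 0.025907.
Hence σ₀² = 1/0.025907 ≈ 38.6.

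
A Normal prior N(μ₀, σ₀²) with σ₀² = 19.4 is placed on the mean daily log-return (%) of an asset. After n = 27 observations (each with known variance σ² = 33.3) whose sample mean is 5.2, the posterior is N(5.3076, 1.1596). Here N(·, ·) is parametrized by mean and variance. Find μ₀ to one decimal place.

The posterior mean is a precision-weighted average: μ_n = (τ₀μ₀ + τ_data·x̄)/(τ₀+τ_data), with τ₀=1/σ₀² and τ_data=n/σ².
Here τ₀ = 1/19.4 = 0.051546 and τ_data = 27/33.3 = 0.810811, so τ_n = 0.862357.
Rearranging for μ₀: μ₀ = (μ_n·τ_n − τ_data·x̄)/τ₀ = (5.3076·0.862357 − 0.810811·5.2) / 0.051546 = 0.360829/0.051546 ≈ 7.0.

μ₀ = 7.0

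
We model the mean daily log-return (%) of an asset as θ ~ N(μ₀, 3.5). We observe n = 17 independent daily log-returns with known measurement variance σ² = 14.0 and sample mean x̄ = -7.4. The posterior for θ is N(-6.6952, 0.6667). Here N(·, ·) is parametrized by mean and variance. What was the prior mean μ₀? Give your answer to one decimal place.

μ₀ = -3.7

With known observation variance, the Normal–Normal posterior has precision τ_n = τ₀ + n/σ² and mean μ_n = (τ₀μ₀ + (n/σ²)x̄)/τ_n.
Here τ₀ = 1/3.5 = 0.285714 and τ_data = 17/14.0 = 1.214286, so τ_n = 1.500000.
Rearranging for μ₀: μ₀ = (μ_n·τ_n − τ_data·x̄)/τ₀ = (-6.6952·1.500000 − 1.214286·-7.4) / 0.285714 = -1.057084/0.285714 ≈ -3.7.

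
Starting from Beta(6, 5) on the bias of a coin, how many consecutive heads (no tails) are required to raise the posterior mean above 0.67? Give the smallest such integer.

k = 5

After k heads and 0 tails the posterior is Beta(6+k, 5), with mean (6+k)/(6+5+k).
Set (6+k)/(11+k) > 0.67 and solve: k > (0.67·11 − 6)/(1 − 0.67) = 4.152.
The smallest integer exceeding 4.152 is 5.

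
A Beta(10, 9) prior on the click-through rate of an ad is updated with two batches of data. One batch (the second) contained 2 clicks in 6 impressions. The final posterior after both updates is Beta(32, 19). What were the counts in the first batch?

20 clicks and 6 non-clicks

Sequential conjugate updates are equivalent to a single update on the pooled data, so total successes = posterior α − prior α and total failures = posterior β − prior β.
Total across both batches: 32−10=22 clicks, 19−9=10 non-clicks.
Subtract the second batch: 22−2=20 clicks and 10−4=6 non-clicks.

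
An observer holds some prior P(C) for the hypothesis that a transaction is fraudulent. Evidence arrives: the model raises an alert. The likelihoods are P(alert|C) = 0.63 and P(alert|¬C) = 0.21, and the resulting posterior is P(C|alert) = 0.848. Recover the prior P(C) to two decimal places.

In odds form, posterior odds = prior odds × likelihood ratio, so prior odds = posterior odds ÷ LR.
Posterior odds = 0.848/(1−0.848) = 5.5789. LR = 0.63/0.21 = 3.0000.
Prior odds = 5.5789/3.0000 = 1.8596, so P(C) = 1.8596/(1+1.8596) ≈ 0.65.

P(C) = 0.65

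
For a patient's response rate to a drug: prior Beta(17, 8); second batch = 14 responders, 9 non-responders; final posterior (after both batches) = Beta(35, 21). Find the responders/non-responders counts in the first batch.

Because Beta–binomial updating is additive in the counts, the combined data contributed (α_post−α_prior, β_post−β_prior) successes and failures.
Total across both batches: 35−17=18 responders, 21−8=13 non-responders.
Subtract the second batch: 18−14=4 responders and 13−9=4 non-responders.

4 responders and 4 non-responders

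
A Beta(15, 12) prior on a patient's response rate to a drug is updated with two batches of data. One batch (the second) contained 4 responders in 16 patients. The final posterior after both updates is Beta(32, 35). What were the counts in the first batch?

Sequential conjugate updates are equivalent to a single update on the pooled data, so total successes = posterior α − prior α and total failures = posterior β − prior β.
Total across both batches: 32−15=17 responders, 35−12=23 non-responders.
Subtract the second batch: 17−4=13 responders and 23−12=11 non-responders.

13 responders and 11 non-responders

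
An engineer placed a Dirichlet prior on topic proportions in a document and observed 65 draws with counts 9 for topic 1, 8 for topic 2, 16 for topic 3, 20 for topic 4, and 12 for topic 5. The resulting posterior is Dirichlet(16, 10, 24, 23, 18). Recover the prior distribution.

For a Dirichlet(α) prior with multinomial counts c, the posterior is Dirichlet(α + c) componentwise.
Subtract each count from the matching posterior parameter: 16−9=7, 10−8=2, 24−16=8, 23−20=3, 18−12=6.

Dirichlet(7, 2, 8, 3, 6)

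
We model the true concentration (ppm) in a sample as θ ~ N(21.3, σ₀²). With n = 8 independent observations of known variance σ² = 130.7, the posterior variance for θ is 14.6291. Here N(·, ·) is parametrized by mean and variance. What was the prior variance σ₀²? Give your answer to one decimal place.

σ₀² = 139.9

Posterior precision equals prior precision plus data precision: 1/σ_n² = 1/σ₀² + n/σ².
So 1/σ₀² = 1/14.6291 − 8/130.7 = 0.068357 − 0.061209 = 0.007148.
Hence σ₀² = 1/0.007148 ≈ 139.9.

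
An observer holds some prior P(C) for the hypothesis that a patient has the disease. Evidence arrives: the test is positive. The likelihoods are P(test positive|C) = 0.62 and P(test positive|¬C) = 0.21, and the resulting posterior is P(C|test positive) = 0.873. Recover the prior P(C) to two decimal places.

In odds form, posterior odds = prior odds × likelihood ratio, so prior odds = posterior odds ÷ LR.
Posterior odds = 0.873/(1−0.873) = 6.8740. LR = 0.62/0.21 = 2.9524.
Prior odds = 6.8740/2.9524 = 2.3283, so P(C) = 2.3283/(1+2.3283) ≈ 0.70.

P(C) = 0.70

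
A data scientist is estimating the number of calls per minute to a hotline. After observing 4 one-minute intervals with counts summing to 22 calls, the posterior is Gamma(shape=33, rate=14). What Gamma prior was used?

Gamma(shape=11, rate=10)

A Gamma(α, β) prior (rate parametrization) on a Poisson rate with n observations summing to S gives posterior Gamma(α+S, β+n).
So α = 33 − 22 = 11 and β = 14 − 4 = 10.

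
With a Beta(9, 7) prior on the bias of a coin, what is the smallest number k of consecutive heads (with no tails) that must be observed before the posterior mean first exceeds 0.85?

k = 31

After k heads and 0 tails the posterior is Beta(9+k, 7), with mean (9+k)/(9+7+k).
Set (9+k)/(16+k) > 0.85 and solve: k > (0.85·16 − 9)/(1 − 0.85) = 30.667.
The smallest integer exceeding 30.667 is 31.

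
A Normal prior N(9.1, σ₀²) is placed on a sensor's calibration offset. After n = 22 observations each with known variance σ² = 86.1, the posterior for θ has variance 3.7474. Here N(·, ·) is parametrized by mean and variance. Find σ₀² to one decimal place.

Posterior precision equals prior precision plus data precision: 1/σ_n² = 1/σ₀² + n/σ².
So 1/σ₀² = 1/3.7474 − 22/86.1 = 0.266852 − 0.255517 = 0.011335.
Hence σ₀² = 1/0.011335 ≈ 88.2.

σ₀² = 88.2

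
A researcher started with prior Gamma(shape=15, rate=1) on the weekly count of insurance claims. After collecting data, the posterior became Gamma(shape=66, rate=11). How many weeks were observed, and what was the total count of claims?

A Gamma(α, β) prior (rate parametrization) on a Poisson rate with n observations summing to S gives posterior Gamma(α+S, β+n).
Matching: Σxᵢ = 66 − 15 = 51 and n = 11 − 1 = 10.

n = 10 weeks with total 51 claims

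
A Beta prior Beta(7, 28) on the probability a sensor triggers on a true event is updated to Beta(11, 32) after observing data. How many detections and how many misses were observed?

4 detections and 4 misses

Beta is conjugate to the binomial likelihood: posterior = Beta(α+s, β+f).
Match parameters: s=11−7=4, f=32−28=4.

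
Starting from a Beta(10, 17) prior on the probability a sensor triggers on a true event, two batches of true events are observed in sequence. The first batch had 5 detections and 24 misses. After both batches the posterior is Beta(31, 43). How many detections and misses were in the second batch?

Sequential conjugate updates are equivalent to a single update on the pooled data, so total successes = posterior α − prior α and total failures = posterior β − prior β.
Total across both batches: 31−10=21 detections, 43−17=26 misses.
Subtract the first batch: 21−5=16 detections and 26−24=2 misses.

16 detections and 2 misses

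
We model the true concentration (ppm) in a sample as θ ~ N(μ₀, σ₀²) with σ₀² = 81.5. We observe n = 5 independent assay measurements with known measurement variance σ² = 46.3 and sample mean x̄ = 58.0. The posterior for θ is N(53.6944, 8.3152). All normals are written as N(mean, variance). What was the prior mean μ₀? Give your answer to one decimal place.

With known observation variance, the Normal–Normal posterior has precision τ_n = τ₀ + n/σ² and mean μ_n = (τ₀μ₀ + (n/σ²)x̄)/τ_n.
Here τ₀ = 1/81.5 = 0.012270 and τ_data = 5/46.3 = 0.107991, so τ_n = 0.120261.
Rearranging for μ₀: μ₀ = (μ_n·τ_n − τ_data·x̄)/τ₀ = (53.6944·0.120261 − 0.107991·58.0) / 0.012270 = 0.193864/0.012270 ≈ 15.8.

μ₀ = 15.8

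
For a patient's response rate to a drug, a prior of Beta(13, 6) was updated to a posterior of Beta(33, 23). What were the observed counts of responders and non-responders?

Beta is conjugate to the binomial likelihood: posterior = Beta(α+s, β+f).
Match parameters: s=33−13=20, f=23−6=17.

20 responders and 17 non-responders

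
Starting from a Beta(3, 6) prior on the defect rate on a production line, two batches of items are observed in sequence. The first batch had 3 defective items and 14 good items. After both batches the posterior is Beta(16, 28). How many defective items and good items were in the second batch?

Sequential conjugate updates are equivalent to a single update on the pooled data, so total successes = posterior α − prior α and total failures = posterior β − prior β.
Total across both batches: 16−3=13 defective items, 28−6=22 good items.
Subtract the first batch: 13−3=10 defective items and 22−14=8 good items.

10 defective items and 8 good items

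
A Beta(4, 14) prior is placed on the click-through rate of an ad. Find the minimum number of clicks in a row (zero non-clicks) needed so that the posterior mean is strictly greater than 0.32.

k = 3

After k clicks and 0 non-clicks the posterior is Beta(4+k, 14), with mean (4+k)/(4+14+k).
Set (4+k)/(18+k) > 0.32 and solve: k > (0.32·18 − 4)/(1 − 0.32) = 2.588.
The smallest integer exceeding 2.588 is 3, and checking k=3: (7)/(21) = 0.3333 > 0.32.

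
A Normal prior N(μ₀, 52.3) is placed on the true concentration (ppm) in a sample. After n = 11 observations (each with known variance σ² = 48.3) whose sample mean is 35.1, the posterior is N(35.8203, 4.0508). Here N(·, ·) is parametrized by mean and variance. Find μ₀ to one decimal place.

μ₀ = 44.4

With known observation variance, the Normal–Normal posterior has precision τ_n = τ₀ + n/σ² and mean μ_n = (τ₀μ₀ + (n/σ²)x̄)/τ_n.
Here τ₀ = 1/52.3 = 0.019120 and τ_data = 11/48.3 = 0.227743, so τ_n = 0.246863.
Rearranging for μ₀: μ₀ = (μ_n·τ_n − τ_data·x̄)/τ₀ = (35.8203·0.246863 − 0.227743·35.1) / 0.019120 = 0.848927/0.019120 ≈ 44.4.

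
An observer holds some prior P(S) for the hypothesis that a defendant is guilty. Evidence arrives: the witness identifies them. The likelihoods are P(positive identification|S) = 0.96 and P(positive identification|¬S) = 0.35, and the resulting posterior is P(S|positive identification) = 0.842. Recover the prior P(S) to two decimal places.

In odds form, posterior odds = prior odds × likelihood ratio, so prior odds = posterior odds ÷ LR.
Posterior odds = 0.842/(1−0.842) = 5.3291. LR = 0.96/0.35 = 2.7429.
Prior odds = 5.3291/2.7429 = 1.9429, so P(S) = 1.9429/(1+1.9429) ≈ 0.66.

P(S) = 0.66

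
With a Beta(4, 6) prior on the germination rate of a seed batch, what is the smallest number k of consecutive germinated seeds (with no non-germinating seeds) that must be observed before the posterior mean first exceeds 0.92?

After k germinated seeds and 0 non-germinating seeds the posterior is Beta(4+k, 6), with mean (4+k)/(4+6+k).
Set (4+k)/(10+k) > 0.92 and solve: k > (0.92·10 − 4)/(1 − 0.92) = 65.000.
The smallest integer exceeding 65.000 is 66, and checking k=66: (70)/(76) = 0.9211 > 0.92.

k = 66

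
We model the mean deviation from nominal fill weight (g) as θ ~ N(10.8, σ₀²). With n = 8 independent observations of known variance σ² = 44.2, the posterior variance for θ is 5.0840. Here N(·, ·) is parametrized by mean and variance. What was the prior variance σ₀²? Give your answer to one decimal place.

For the Normal–Normal model with known σ², precisions add: τ_n = τ₀ + n/σ².
So 1/σ₀² = 1/5.0840 − 8/44.2 = 0.196696 − 0.180995 = 0.015701.
Hence σ₀² = 1/0.015701 ≈ 63.7.

σ₀² = 63.7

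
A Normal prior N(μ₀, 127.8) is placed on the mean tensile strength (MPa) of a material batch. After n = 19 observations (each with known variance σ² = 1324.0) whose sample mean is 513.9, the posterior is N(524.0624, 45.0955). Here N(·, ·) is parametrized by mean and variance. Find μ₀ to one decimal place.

With known observation variance, the Normal–Normal posterior has precision τ_n = τ₀ + n/σ² and mean μ_n = (τ₀μ₀ + (n/σ²)x̄)/τ_n.
Here τ₀ = 1/127.8 = 0.007825 and τ_data = 19/1324.0 = 0.014350, so τ_n = 0.022175.
Rearranging for μ₀: μ₀ = (μ_n·τ_n − τ_data·x̄)/τ₀ = (524.0624·0.022175 − 0.014350·513.9) / 0.007825 = 4.246619/0.007825 ≈ 542.7.

μ₀ = 542.7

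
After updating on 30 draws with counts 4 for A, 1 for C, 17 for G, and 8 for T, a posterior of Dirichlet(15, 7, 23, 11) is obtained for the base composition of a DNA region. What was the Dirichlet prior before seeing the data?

For a Dirichlet(α) prior with multinomial counts c, the posterior is Dirichlet(α + c) componentwise.
Subtract each count from the matching posterior parameter: 15−4=11, 7−1=6, 23−17=6, 11−8=3.

Dirichlet(11, 6, 6, 3)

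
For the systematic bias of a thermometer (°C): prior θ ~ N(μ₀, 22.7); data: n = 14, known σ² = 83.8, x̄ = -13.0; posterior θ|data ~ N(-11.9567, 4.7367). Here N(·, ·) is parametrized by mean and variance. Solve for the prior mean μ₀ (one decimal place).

The posterior mean is a precision-weighted average: μ_n = (τ₀μ₀ + τ_data·x̄)/(τ₀+τ_data), with τ₀=1/σ₀² and τ_data=n/σ².
Here τ₀ = 1/22.7 = 0.044053 and τ_data = 14/83.8 = 0.167064, so τ_n = 0.211117.
Rearranging for μ₀: μ₀ = (μ_n·τ_n − τ_data·x̄)/τ₀ = (-11.9567·0.211117 − 0.167064·-13.0) / 0.044053 = -0.352431/0.044053 ≈ -8.0.

μ₀ = -8.0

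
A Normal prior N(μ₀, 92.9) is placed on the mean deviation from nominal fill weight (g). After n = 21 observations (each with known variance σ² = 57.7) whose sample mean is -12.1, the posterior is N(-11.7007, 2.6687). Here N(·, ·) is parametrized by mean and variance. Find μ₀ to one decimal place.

μ₀ = 1.8

The posterior mean is a precision-weighted average: μ_n = (τ₀μ₀ + τ_data·x̄)/(τ₀+τ_data), with τ₀=1/σ₀² and τ_data=n/σ².
Here τ₀ = 1/92.9 = 0.010764 and τ_data = 21/57.7 = 0.363951, so τ_n = 0.374715.
Rearranging for μ₀: μ₀ = (μ_n·τ_n − τ_data·x̄)/τ₀ = (-11.7007·0.374715 − 0.363951·-12.1) / 0.010764 = 0.019379/0.010764 ≈ 1.8.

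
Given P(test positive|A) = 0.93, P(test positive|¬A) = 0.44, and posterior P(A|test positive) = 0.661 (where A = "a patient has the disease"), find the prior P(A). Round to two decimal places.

Bayes' rule in odds form gives O(A|E) = O(A)·[P(E|A)/P(E|¬A)], hence O(A) = O(A|E)/LR.
Posterior odds = 0.661/(1−0.661) = 1.9499. LR = 0.93/0.44 = 2.1136.
Prior odds = 1.9499/2.1136 = 0.9225, so P(A) = 0.9225/(1+0.9225) ≈ 0.48.

P(A) = 0.48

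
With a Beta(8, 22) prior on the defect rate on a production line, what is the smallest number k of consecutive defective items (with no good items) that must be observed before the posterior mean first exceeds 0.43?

After k defective items and 0 good items the posterior is Beta(8+k, 22), with mean (8+k)/(8+22+k).
Set (8+k)/(30+k) > 0.43 and solve: k > (0.43·30 − 8)/(1 − 0.43) = 8.596.
The smallest integer exceeding 8.596 is 9, and checking k=9: (17)/(39) = 0.4359 > 0.43.

k = 9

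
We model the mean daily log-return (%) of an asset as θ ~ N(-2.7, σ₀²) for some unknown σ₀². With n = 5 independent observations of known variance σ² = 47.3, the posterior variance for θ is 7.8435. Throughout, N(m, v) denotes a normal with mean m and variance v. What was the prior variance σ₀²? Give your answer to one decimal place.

For the Normal–Normal model with known σ², precisions add: τ_n = τ₀ + n/σ².
So 1/σ₀² = 1/7.8435 − 5/47.3 = 0.127494 − 0.105708 = 0.021786.
Hence σ₀² = 1/0.021786 ≈ 45.9.

σ₀² = 45.9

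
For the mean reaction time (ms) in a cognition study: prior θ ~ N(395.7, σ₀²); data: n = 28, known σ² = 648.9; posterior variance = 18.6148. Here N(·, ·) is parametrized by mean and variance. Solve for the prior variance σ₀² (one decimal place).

For the Normal–Normal model with known σ², precisions add: τ_n = τ₀ + n/σ².
So 1/σ₀² = 1/18.6148 − 28/648.9 = 0.053721 − 0.043150 = 0.010571.
Hence σ₀² = 1/0.010571 ≈ 94.6.

σ₀² = 94.6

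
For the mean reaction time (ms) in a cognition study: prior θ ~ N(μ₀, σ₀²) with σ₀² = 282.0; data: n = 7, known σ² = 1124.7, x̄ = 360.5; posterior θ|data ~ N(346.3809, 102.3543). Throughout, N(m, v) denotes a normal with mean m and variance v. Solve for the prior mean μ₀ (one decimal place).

The posterior mean is a precision-weighted average: μ_n = (τ₀μ₀ + τ_data·x̄)/(τ₀+τ_data), with τ₀=1/σ₀² and τ_data=n/σ².
Here τ₀ = 1/282.0 = 0.003546 and τ_data = 7/1124.7 = 0.006224, so τ_n = 0.009770.
Rearranging for μ₀: μ₀ = (μ_n·τ_n − τ_data·x̄)/τ₀ = (346.3809·0.009770 − 0.006224·360.5) / 0.003546 = 1.140389/0.003546 ≈ 321.6.

μ₀ = 321.6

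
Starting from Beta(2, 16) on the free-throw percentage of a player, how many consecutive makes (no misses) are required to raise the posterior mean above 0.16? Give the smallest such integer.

After k makes and 0 misses the posterior is Beta(2+k, 16), with mean (2+k)/(2+16+k).
Set (2+k)/(18+k) > 0.16 and solve: k > (0.16·18 − 2)/(1 − 0.16) = 1.048.
The smallest integer exceeding 1.048 is 2.

k = 2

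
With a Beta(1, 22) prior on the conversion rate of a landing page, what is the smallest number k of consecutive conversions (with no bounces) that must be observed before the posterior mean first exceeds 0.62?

k = 35

After k conversions and 0 bounces the posterior is Beta(1+k, 22), with mean (1+k)/(1+22+k).
Set (1+k)/(23+k) > 0.62 and solve: k > (0.62·23 − 1)/(1 − 0.62) = 34.895.
The smallest integer exceeding 34.895 is 35.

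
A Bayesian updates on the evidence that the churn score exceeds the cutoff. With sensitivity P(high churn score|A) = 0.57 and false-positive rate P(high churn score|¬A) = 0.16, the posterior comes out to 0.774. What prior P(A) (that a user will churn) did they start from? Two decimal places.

P(A) = 0.49

In odds form, posterior odds = prior odds × likelihood ratio, so prior odds = posterior odds ÷ LR.
Posterior odds = 0.774/(1−0.774) = 3.4248. LR = 0.57/0.16 = 3.5625.
Prior odds = 3.4248/3.5625 = 0.9613, so P(A) = 0.9613/(1+0.9613) ≈ 0.49.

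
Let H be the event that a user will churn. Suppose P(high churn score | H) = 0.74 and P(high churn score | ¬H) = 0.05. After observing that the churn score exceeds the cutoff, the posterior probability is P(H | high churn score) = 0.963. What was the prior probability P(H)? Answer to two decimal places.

In odds form, posterior odds = prior odds × likelihood ratio, so prior odds = posterior odds ÷ LR.
Posterior odds = 0.963/(1−0.963) = 26.0270. LR = 0.74/0.05 = 14.8000.
Prior odds = 26.0270/14.8000 = 1.7586, so P(H) = 1.7586/(1+1.7586) ≈ 0.64.

P(H) = 0.64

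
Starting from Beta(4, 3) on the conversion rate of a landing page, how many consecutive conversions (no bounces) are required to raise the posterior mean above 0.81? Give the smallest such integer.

k = 9

After k conversions and 0 bounces the posterior is Beta(4+k, 3), with mean (4+k)/(4+3+k).
Set (4+k)/(7+k) > 0.81 and solve: k > (0.81·7 − 4)/(1 − 0.81) = 8.789.
The smallest integer exceeding 8.789 is 9, and checking k=9: (13)/(16) = 0.8125 > 0.81.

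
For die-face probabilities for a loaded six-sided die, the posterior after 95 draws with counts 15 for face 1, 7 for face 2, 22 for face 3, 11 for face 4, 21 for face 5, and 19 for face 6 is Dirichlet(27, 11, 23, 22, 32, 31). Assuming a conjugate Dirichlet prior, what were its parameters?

For a Dirichlet(α) prior with multinomial counts c, the posterior is Dirichlet(α + c) componentwise.
Subtract each count from the matching posterior parameter: 27−15=12, 11−7=4, 23−22=1, 22−11=11, 32−21=11, 31−19=12.

Dirichlet(12, 4, 1, 11, 11, 12)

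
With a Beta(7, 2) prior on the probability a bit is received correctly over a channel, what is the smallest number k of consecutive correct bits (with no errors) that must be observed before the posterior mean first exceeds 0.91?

After k correct bits and 0 errors the posterior is Beta(7+k, 2), with mean (7+k)/(7+2+k).
Set (7+k)/(9+k) > 0.91 and solve: k > (0.91·9 − 7)/(1 − 0.91) = 13.222.
The smallest integer exceeding 13.222 is 14.

k = 14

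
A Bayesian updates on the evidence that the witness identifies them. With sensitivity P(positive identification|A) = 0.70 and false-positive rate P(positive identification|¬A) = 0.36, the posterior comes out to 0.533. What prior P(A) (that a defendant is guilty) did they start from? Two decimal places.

Bayes' rule in odds form gives O(A|E) = O(A)·[P(E|A)/P(E|¬A)], hence O(A) = O(A|E)/LR.
Posterior odds = 0.533/(1−0.533) = 1.1413. LR = 0.70/0.36 = 1.9444.
Prior odds = 1.1413/1.9444 = 0.5870, so P(A) = 0.5870/(1+0.5870) ≈ 0.37.

P(A) = 0.37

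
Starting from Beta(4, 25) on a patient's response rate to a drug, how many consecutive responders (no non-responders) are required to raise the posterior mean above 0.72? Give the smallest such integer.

k = 61

After k responders and 0 non-responders the posterior is Beta(4+k, 25), with mean (4+k)/(4+25+k).
Set (4+k)/(29+k) > 0.72 and solve: k > (0.72·29 − 4)/(1 − 0.72) = 60.286.
The smallest integer exceeding 60.286 is 61, and checking k=61: (65)/(90) = 0.7222 > 0.72.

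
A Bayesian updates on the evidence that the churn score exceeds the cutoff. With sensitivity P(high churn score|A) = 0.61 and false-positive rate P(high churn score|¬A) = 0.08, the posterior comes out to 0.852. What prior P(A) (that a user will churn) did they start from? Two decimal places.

In odds form, posterior odds = prior odds × likelihood ratio, so prior odds = posterior odds ÷ LR.
Posterior odds = 0.852/(1−0.852) = 5.7568. LR = 0.61/0.08 = 7.6250.
Prior odds = 5.7568/7.6250 = 0.7550, so P(A) = 0.7550/(1+0.7550) ≈ 0.43.

P(A) = 0.43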